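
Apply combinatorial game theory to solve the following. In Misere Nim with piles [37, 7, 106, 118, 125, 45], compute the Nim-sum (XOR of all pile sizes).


We need the XOR (exclusive or) of all pile sizes.
After XOR-ing pile 1 (size 37): 0 XOR 37 = 37
After XOR-ing pile 2 (size 7): 37 XOR 7 = 34
After XOR-ing pile 3 (size 106): 34 XOR 106 = 72
After XOR-ing pile 4 (size 118): 72 XOR 118 = 62
After XOR-ing pile 5 (size 125): 62 XOR 125 = 67
After XOR-ing pile 6 (size 45): 67 XOR 45 = 110
The Nim-value of this position is 110.

110


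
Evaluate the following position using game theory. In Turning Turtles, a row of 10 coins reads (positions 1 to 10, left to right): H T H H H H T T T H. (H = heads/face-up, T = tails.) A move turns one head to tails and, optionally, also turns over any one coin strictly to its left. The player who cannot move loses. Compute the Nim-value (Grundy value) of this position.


Coins: H T H H H H T T T H
Key fact: a single head at position k behaves exactly like a Nim heap of size k (turning it to T and optionally flipping a coin at j < k corresponds to moving the heap from k to j, or to 0), and heads combine as a disjunctive sum (two heads at the same place would cancel, matching j XOR j = 0). So the Nim-value is the XOR of the 1-indexed positions of the heads.
Face-up positions (1-indexed): [1, 3, 4, 5, 6, 10]
XOR 0 with 1: 0 XOR 1 = 1
XOR 1 with 3: 1 XOR 3 = 2
XOR 2 with 4: 2 XOR 4 = 6
XOR 6 with 5: 6 XOR 5 = 3
XOR 3 with 6: 3 XOR 6 = 5
XOR 5 with 10: 5 XOR 10 = 15
Nim-value = 15

15


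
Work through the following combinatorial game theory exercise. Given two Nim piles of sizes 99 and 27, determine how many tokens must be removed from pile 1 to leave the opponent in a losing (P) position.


Piles: 99 and 27
Current XOR: 99 XOR 27 = 120 (non-zero, so this is an N-position).
To make the XOR zero, we need to find a move that balances the piles.
For pile 1 (size 99): target = 99 XOR 120 = 27
We reduce pile 1 from 99 to 27.
Tokens removed: 99 - 27 = 72
Verification: 27 XOR 27 = 0

72


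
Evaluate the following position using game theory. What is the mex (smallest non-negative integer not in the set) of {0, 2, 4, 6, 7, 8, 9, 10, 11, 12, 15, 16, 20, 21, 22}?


Set = {0, 2, 4, 6, 7, 8, 9, 10, 11, 12, 15, 16, 20, 21, 22}
0 is in the set.
1 is NOT in the set. This is the mex.
mex = 1

1


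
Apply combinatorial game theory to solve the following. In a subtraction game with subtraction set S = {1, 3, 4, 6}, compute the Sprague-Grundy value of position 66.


The subtraction set is S = {1, 3, 4, 6}.
G(k) = mex{ G(k - s) : s in S, s <= k }. We compute iteratively: G(0) = 0.
G(1) = mex({0}) = 1
G(2) = mex({1}) = 0
G(3) = mex({0}) = 1
G(4) = mex({0, 1}) = 2
G(5) = mex({0, 1, 2}) = 3
G(6) = mex({0, 1, 3}) = 2
G(7) = mex({1, 2}) = 0
G(8) = mex({0, 2, 3}) = 1
G(9) = mex({1, 2, 3}) = 0
G(10) = mex({0, 2}) = 1
G(11) = mex({0, 1, 3}) = 2
G(12) = mex({0, 1, 2}) = 3
Observe that G(7)..G(12) = 0, 1, 0, 1, 2, 3 repeats G(0)..G(5) = 0, 1, 0, 1, 2, 3.
For k >= max(S) = 6, G(k) is determined by the previous 6 values G(k-6)..G(k-1); a window of 6 consecutive values has recurred shifted by 7, so by induction G(k + 7) = G(k) for all k >= 0: the sequence is periodic from the start with period 7.
One period: G(0..6) = 0, 1, 0, 1, 2, 3, 2.
66 mod 7 = 3, so G(66) = G(3) = 1.

1


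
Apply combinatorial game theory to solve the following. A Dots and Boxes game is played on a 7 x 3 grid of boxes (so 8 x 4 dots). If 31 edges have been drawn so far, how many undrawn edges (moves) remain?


Grid: 7 x 3 boxes, i.e. 8 rows and 4 columns of dots.
Horizontal edges: (rows + 1) * cols = 8 * 3 = 24
Vertical edges: rows * (cols + 1) = 7 * 4 = 28
Total edges: 24 + 28 = 52
Edges drawn: 31
Remaining: 52 - 31 = 21

21


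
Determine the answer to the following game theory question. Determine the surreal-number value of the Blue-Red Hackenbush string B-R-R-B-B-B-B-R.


Edges (from ground): B-R-R-B-B-B-B-R
By Berlekamp's sign-expansion rule, a Blue-Red Hackenbush stalk has the value of the surreal number whose sign sequence is the edge sequence with B -> + and R -> -.
Sign sequence: +--++++-
Trace the sign expansion in the surreal number tree, starting from 0:
Edge 1: B (sign +) -> bounds (0, +inf), value = 1
Edge 2: R (sign -) -> bounds (0, 1), value = 1/2
Edge 3: R (sign -) -> bounds (0, 1/2), value = 1/4
Edge 4: B (sign +) -> bounds (1/4, 1/2), value = 3/8
Edge 5: B (sign +) -> bounds (3/8, 1/2), value = 7/16
Edge 6: B (sign +) -> bounds (7/16, 1/2), value = 15/32
Edge 7: B (sign +) -> bounds (15/32, 1/2), value = 31/64
Edge 8: R (sign -) -> bounds (15/32, 31/64), value = 61/128
Game value = 61/128

61/128


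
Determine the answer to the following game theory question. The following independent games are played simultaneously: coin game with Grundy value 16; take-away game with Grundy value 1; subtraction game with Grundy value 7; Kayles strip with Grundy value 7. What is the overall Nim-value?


By the Sprague-Grundy theorem, the Grundy value of a sum of games is the XOR of individual Grundy values.
coin game: Grundy value = 16. Running XOR: 0 XOR 16 = 16
take-away game: Grundy value = 1. Running XOR: 16 XOR 1 = 17
subtraction game: Grundy value = 7. Running XOR: 17 XOR 7 = 22
Kayles strip: Grundy value = 7. Running XOR: 22 XOR 7 = 17
The combined Grundy value is 17.

17


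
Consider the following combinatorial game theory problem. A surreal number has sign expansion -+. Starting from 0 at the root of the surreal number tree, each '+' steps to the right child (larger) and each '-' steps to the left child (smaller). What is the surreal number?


Sign expansion: -+
Rule: track bounds (lo, hi), initially (-inf, +inf). On '+', the current value becomes lo and we move to the simplest number in (value, hi): value + 1 if hi = +inf, otherwise the midpoint (value + hi)/2. On '-', the current value becomes hi and we move to value - 1 if lo = -inf, otherwise the midpoint (lo + value)/2.
Start at 0.
Step 1: sign = -, move left. Bounds: (-inf, 0). Value = -1
Step 2: sign = +, move right. Bounds: (-1, 0). Value = -1/2
The surreal number with sign expansion -+ is -1/2.

-1/2


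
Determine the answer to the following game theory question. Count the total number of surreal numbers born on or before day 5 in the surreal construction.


Day 0: {|} = 0 is born. Count = 1.
Day n: the number of surreal numbers born by day n is 2^(n+1) - 1.
By day 0: 2^1 - 1 = 1
By day 1: 2^2 - 1 = 3
By day 2: 2^3 - 1 = 7
By day 3: 2^4 - 1 = 15
By day 4: 2^5 - 1 = 31
By day 5: 2^6 - 1 = 63
By day 5: 63 surreal numbers.

63


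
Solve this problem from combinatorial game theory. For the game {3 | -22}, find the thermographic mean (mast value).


Game = {3 | -22}, a switch {a | b} with numbers a > b.
Its thermograph has left wall a - t and right wall b + t, which meet at t = (a - b)/2, where both equal (a + b)/2. So the mast (mean value) is at (a + b)/2.
Mean = (3 + (-22))/2 = -19/2 = -19/2

-19/2


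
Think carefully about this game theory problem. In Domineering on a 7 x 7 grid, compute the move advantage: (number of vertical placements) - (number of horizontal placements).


Board is 7 x 7 (rows x cols).
Left (vertical) placements: (rows-1) * cols = 6 * 7 = 42
Right (horizontal) placements: rows * (cols-1) = 7 * 6 = 42
Advantage = Left - Right = 42 - 42 = 0

0


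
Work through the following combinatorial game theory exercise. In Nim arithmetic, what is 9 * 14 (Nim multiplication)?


Nim multiplication is bilinear over XOR: (u XOR v) * w = (u*w) XOR (v*w).
So we split each operand into its bit components and XOR the pairwise Nim products.
9 = 1 + 8 (as XOR of powers of 2).
14 = 2 + 4 + 8 (as XOR of powers of 2).
Using the standard Nim-product table on single bits:
  2*2 = 3,   2*4 = 8,   2*8 = 12,
  4*4 = 6,   4*8 = 11,  8*8 = 13,
and  1*x = x (identity), k*l = l*k (commutative).
Pairwise Nim products:
  1 * 2 = 2
  1 * 4 = 4
  1 * 8 = 8
  8 * 2 = 12
  8 * 4 = 11
  8 * 8 = 13
XOR them: 2 XOR 4 XOR 8 XOR 12 XOR 11 XOR 13 = 4.
Result: 9 * 14 = 4 (in Nim).

4


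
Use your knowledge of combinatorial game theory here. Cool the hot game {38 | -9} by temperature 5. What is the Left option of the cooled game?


Original game: {38 | -9} (a switch {a | b} with a > b).
Cooling by t (for t below the temperature (a - b)/2 = 47/2) taxes each move by t: {a | b} cooled by t is {a - t | b + t}.
Cooling amount: t = 5
Cooled Left option: 38 - 5 = 33
Cooled Right option: -9 + 5 = -4
Cooled game: {33 | -4}
Left option = 33

33


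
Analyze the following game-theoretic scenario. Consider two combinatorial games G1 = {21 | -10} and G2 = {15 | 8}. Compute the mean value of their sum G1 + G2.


G1 = {21 | -10}, G2 = {15 | 8}
Each is a switch {a | b} with numbers a > b; its mean value is (a + b)/2, and mean value is additive over game sums: m(G1 + G2) = m(G1) + m(G2).
Mean of G1 = (21 + (-10))/2 = 11/2 = 11/2
Mean of G2 = (15 + (8))/2 = 23/2 = 23/2
Mean of G1 + G2 = 11/2 + 23/2 = 17

17


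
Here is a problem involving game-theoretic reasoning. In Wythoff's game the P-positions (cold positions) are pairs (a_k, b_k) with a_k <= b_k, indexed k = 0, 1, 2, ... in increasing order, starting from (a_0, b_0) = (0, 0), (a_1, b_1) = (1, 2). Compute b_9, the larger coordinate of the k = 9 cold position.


By Wythoff's theorem, a_k = floor(k * phi) and b_k = floor(k * phi^2) = a_k + k, where phi = (1 + sqrt(5))/2 is the golden ratio.
phi = (1 + sqrt(5))/2 = 1.618034
phi^2 = phi + 1 = 2.618034
k = 9
k * phi^2 = 9 * 2.618034 = 23.562306
b_9 = floor(k * phi^2) = 23 (check: a_9 + k = 14 + 9 = 23)

23


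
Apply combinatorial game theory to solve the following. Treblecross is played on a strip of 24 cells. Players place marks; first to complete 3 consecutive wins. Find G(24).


Treblecross: place X on empty cells; 3-in-a-row wins.
Playing within two cells of an existing X lets the opponent win at once, so sensible play treats the cells i-2..i+2 around each X as dead. The player left with no safe cell loses, so this is a normal-play take-away game on strips of safe cells.
Placing X at cell i (0-indexed) of a strip of k safe cells leaves independent strips of sizes max(0, i-2) and max(0, k-i-3). Hence G(k) = mex{ G(max(0,i-2)) XOR G(max(0,k-i-3)) : 0 <= i < k }, with G(0) = 0.
G(1): splits (0,0):0^0=0 -> mex({0}) = 1
G(2): splits (0,0):0^0=0 -> mex({0}) = 1
G(3): splits (0,0):0^0=0 -> mex({0}) = 1
G(4): splits (0,1):0^1=1 (0,0):0^0=0 -> mex({0, 1}) = 2
G(5): splits (0,2):0^1=1 (0,1):0^1=1 (0,0):0^0=0 -> mex({0, 1}) = 2
G(6) = mex({1}) = 0
G(7) = mex({0, 1, 2}) = 3
G(8) = mex({0, 1, 2}) = 3
G(9) = mex({0, 2}) = 1
G(10) = mex({0, 2, 3}) = 1
G(11) = mex({0, 3}) = 1
G(12) = mex({1, 3}) = 0
G(13) = mex({0, 1, 2, 3}) = 4
G(14) = mex({0, 1, 2}) = 3
G(15) = mex({0, 1, 2}) = 3
G(16) = mex({0, 1, 2, 4}) = 3
G(17) = mex({0, 1, 3, 4}) = 2
G(18) = mex({0, 1, 3, 4}) = 2
G(19) = mex({0, 1, 3, 5}) = 2
G(20) = mex({0, 1, 2, 3, 5}) = 4
G(21) = mex({0, 1, 2, 3, 5}) = 4
G(22) = mex({1, 2, 6}) = 0
G(23) = mex({0, 1, 2, 3, 4, 6}) = 5
G(24) = mex({0, 1, 2, 3, 4}) = 5
Therefore G(24) = 5.

5


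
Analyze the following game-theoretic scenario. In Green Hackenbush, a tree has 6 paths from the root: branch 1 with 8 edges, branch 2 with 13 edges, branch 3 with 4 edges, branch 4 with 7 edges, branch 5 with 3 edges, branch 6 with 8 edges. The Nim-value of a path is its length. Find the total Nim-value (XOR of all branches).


The tree has 6 branches from the ground vertex.
In Green Hackenbush, the Nim-value of a simple path of length k is k.
Branch 1: length 8, Nim-value = 8
Branch 2: length 13, Nim-value = 13
Branch 3: length 4, Nim-value = 4
Branch 4: length 7, Nim-value = 7
Branch 5: length 3, Nim-value = 3
Branch 6: length 8, Nim-value = 8
Total Nim-value = XOR of all branch values:
0 XOR 8 = 8
8 XOR 13 = 5
5 XOR 4 = 1
1 XOR 7 = 6
6 XOR 3 = 5
5 XOR 8 = 13
Nim-value of the tree = 13

13


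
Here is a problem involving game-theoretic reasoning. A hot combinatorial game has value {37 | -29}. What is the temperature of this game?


The game is {37 | -29}, a switch {a | b} with numbers a > b.
Cooling {a | b} by t gives {a - t | b + t}, which stops being hot when a - t = b + t, i.e. at t = (a - b)/2. So the temperature of a switch is (a - b)/2.
Temperature = (Left option - Right option) / 2
= (37 - (-29)) / 2
= 66 / 2
= 33

33


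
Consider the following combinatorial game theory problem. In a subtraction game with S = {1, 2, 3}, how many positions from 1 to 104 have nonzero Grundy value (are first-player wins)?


Subtraction set S = {1, 2, 3}, so G(n) = n mod 4.
G(n) = 0 when n is a multiple of 4.
Multiples of 4 in [1, 104]: 26
N-positions (nonzero Grundy) = 104 - 26 = 78

78


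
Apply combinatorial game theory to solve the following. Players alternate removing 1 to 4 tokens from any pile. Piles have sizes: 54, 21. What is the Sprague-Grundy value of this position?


Subtraction set: {1, 2, 3, 4}
For this subtraction set, G(n) = n mod 5 (period = max + 1 = 5).
Pile 1 (size 54): G(54) = 54 mod 5 = 4
Pile 2 (size 21): G(21) = 21 mod 5 = 1
Total Grundy value = XOR of all: 4 XOR 1 = 5

5


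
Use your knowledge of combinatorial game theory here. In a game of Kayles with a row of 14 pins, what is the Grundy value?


Kayles: a move removes 1 or 2 adjacent pins from a contiguous row.
Removing pins from a row of k leaves two independent rows (a, b) with a + b = k - 1 (one pin) or a + b = k - 2 (two pins); an end removal gives a = 0.
By Sprague-Grundy, G(k) = mex{ G(a) XOR G(b) } over all these splits. G(0) = 0.
G(1): splits (0,0):0^0=0 -> mex({0}) = 1
G(2): splits (0,1):0^1=1 (0,0):0^0=0 -> mex({0, 1}) = 2
G(3): splits (0,2):0^2=2 (1,1):1^1=0 (0,1):0^1=1 -> mex({0, 1, 2}) = 3
G(4): splits (0,3):0^3=3 (1,2):1^2=3 (0,2):0^2=2 (1,1):1^1=0 -> mex({0, 2, 3}) = 1
G(5): splits (0,4):0^1=1 (1,3):1^3=2 (2,2):2^2=0 (0,3):0^3=3 (1,2):1^2=3 -> mex({0, 1, 2, 3}) = 4
G(6) = mex({0, 1, 2, 4}) = 3
G(7) = mex({0, 1, 3, 4, 5}) = 2
G(8) = mex({0, 2, 3, 5, 6}) = 1
G(9) = mex({0, 1, 2, 3, 6, 7}) = 4
G(10) = mex({0, 1, 3, 4, 5, 7}) = 2
G(11) = mex({0, 1, 2, 3, 4, 5}) = 6
G(12) = mex({0, 1, 2, 3, 5, 6, 7}) = 4
G(13) = mex({0, 2, 3, 4, 6, 7}) = 1
G(14) = mex({0, 1, 4, 5, 6, 7}) = 2
Therefore G(14) = 2.

2


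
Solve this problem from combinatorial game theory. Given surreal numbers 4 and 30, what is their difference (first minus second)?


x = 4, y = 30
x - y = 4 - 30 = -26

-26


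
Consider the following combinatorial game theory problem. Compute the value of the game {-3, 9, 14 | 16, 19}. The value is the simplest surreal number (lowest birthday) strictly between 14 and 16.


Left options: {-3, 9, 14}, max = 14
Right options: {16, 19}, min = 16
All options are numbers and max(Left) < min(Right), so by the simplicity theorem the value is the simplest (earliest-born) number strictly between 14 and 16.
The only integer strictly between 14 and 16 is 15.
No non-integer in the interval can be simpler: if x is a non-integer in the interval, then floor(x) or ceil(x) also lies in the interval (the interval contains an integer), and both are proper prefixes of x's sign expansion, i.e. born earlier. So the game value is 15.
Game value = 15

15


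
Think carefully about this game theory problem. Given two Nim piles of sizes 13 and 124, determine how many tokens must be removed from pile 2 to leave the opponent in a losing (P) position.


Piles: 13 and 124
Current XOR: 13 XOR 124 = 113 (non-zero, so this is an N-position).
To make the XOR zero, we need to find a move that balances the piles.
For pile 2 (size 124): target = 124 XOR 113 = 13
We reduce pile 2 from 124 to 13.
Tokens removed: 124 - 13 = 111
Verification: 13 XOR 13 = 0

111


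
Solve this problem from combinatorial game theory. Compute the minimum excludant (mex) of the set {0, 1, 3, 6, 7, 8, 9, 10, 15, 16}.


Set = {0, 1, 3, 6, 7, 8, 9, 10, 15, 16}
0 is in the set.
1 is in the set.
2 is NOT in the set. This is the mex.
mex = 2

2


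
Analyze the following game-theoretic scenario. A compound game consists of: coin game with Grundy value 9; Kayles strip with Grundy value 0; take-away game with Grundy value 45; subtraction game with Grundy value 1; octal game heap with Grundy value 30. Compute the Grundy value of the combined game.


By the Sprague-Grundy theorem, the Grundy value of a sum of games is the XOR of individual Grundy values.
coin game: Grundy value = 9. Running XOR: 0 XOR 9 = 9
Kayles strip: Grundy value = 0. Running XOR: 9 XOR 0 = 9
take-away game: Grundy value = 45. Running XOR: 9 XOR 45 = 36
subtraction game: Grundy value = 1. Running XOR: 36 XOR 1 = 37
octal game heap: Grundy value = 30. Running XOR: 37 XOR 30 = 59
The combined Grundy value is 59.

59


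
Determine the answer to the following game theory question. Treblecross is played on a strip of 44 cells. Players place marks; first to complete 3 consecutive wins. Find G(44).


Treblecross: place X on empty cells; 3-in-a-row wins.
Playing within two cells of an existing X lets the opponent win at once, so sensible play treats the cells i-2..i+2 around each X as dead. The player left with no safe cell loses, so this is a normal-play take-away game on strips of safe cells.
Placing X at cell i (0-indexed) of a strip of k safe cells leaves independent strips of sizes max(0, i-2) and max(0, k-i-3). Hence G(k) = mex{ G(max(0,i-2)) XOR G(max(0,k-i-3)) : 0 <= i < k }, with G(0) = 0.
G(1): splits (0,0):0^0=0 -> mex({0}) = 1
G(2): splits (0,0):0^0=0 -> mex({0}) = 1
G(3): splits (0,0):0^0=0 -> mex({0}) = 1
G(4): splits (0,1):0^1=1 (0,0):0^0=0 -> mex({0, 1}) = 2
G(5): splits (0,2):0^1=1 (0,1):0^1=1 (0,0):0^0=0 -> mex({0, 1}) = 2
G(6) = mex({1}) = 0
G(7) = mex({0, 1, 2}) = 3
G(8) = mex({0, 1, 2}) = 3
G(9) = mex({0, 2}) = 1
G(10) = mex({0, 2, 3}) = 1
G(11) = mex({0, 3}) = 1
G(12) = mex({1, 3}) = 0
G(13) = mex({0, 1, 2, 3}) = 4
G(14) = mex({0, 1, 2}) = 3
G(15) = mex({0, 1, 2}) = 3
G(16) = mex({0, 1, 2, 4}) = 3
G(17) = mex({0, 1, 3, 4}) = 2
G(18) = mex({0, 1, 3, 4}) = 2
G(19) = mex({0, 1, 3, 5}) = 2
G(20) = mex({0, 1, 2, 3, 5}) = 4
G(21) = mex({0, 1, 2, 3, 5}) = 4
G(22) = mex({1, 2, 6}) = 0
G(23) = mex({0, 1, 2, 3, 4, 6}) = 5
G(24) = mex({0, 1, 2, 3, 4}) = 5
G(25) = mex({0, 1, 3, 4, 7}) = 2
G(26) = mex({0, 1, 3, 4, 5, 7}) = 2
G(27) = mex({0, 1, 3, 5}) = 2
G(28) = mex({0, 1, 2, 5}) = 3
G(29) = mex({0, 1, 2, 4, 5, 6}) = 3
G(30) = mex({1, 2, 4, 6}) = 0
G(31) = mex({0, 1, 2, 3, 4, 6}) = 5
G(32) = mex({1, 2, 3, 4, 7}) = 0
G(33) = mex({0, 3, 7}) = 1
G(34) = mex({0, 2, 3, 5, 7}) = 1
G(35) = mex({0, 2, 3, 5, 6}) = 1
G(36) = mex({0, 1, 2, 5, 6}) = 3
G(37) = mex({0, 1, 2, 4, 5, 6}) = 3
G(38) = mex({0, 1, 2, 4}) = 3
G(39) = mex({0, 1, 2, 3, 4, 7}) = 5
G(40) = mex({0, 1, 2, 3, 4, 5, 7}) = 6
G(41) = mex({0, 1, 2, 3, 5, 7}) = 4
G(42) = mex({0, 1, 2, 3, 5, 6, 7}) = 4
G(43) = mex({0, 2, 3, 5, 6}) = 1
G(44) = mex({1, 2, 3, 4, 5, 6}) = 0
Therefore G(44) = 0.

0


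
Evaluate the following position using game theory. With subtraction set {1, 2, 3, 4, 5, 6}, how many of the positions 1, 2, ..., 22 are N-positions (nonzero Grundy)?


Subtraction set S = {1, 2, 3, 4, 5, 6}, so G(n) = n mod 7.
G(n) = 0 when n is a multiple of 7.
Multiples of 7 in [1, 22]: 3
N-positions (nonzero Grundy) = 22 - 3 = 19

19


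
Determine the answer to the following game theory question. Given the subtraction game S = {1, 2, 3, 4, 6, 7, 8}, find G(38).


The subtraction set is S = {1, 2, 3, 4, 6, 7, 8}.
G(k) = mex{ G(k - s) : s in S, s <= k }. We compute iteratively: G(0) = 0.
G(1) = mex({0}) = 1
G(2) = mex({0, 1}) = 2
G(3) = mex({0, 1, 2}) = 3
G(4) = mex({0, 1, 2, 3}) = 4
G(5) = mex({1, 2, 3, 4}) = 0
G(6) = mex({0, 2, 3, 4}) = 1
G(7) = mex({0, 1, 3, 4}) = 2
G(8) = mex({0, 1, 2, 4}) = 3
G(9) = mex({0, 1, 2, 3}) = 4
G(10) = mex({1, 2, 3, 4}) = 0
G(11) = mex({0, 2, 3, 4}) = 1
G(12) = mex({0, 1, 3, 4}) = 2
Observe that G(5)..G(12) = 0, 1, 2, 3, 4, 0, 1, 2 repeats G(0)..G(7) = 0, 1, 2, 3, 4, 0, 1, 2.
For k >= max(S) = 8, G(k) is determined by the previous 8 values G(k-8)..G(k-1); a window of 8 consecutive values has recurred shifted by 5, so by induction G(k + 5) = G(k) for all k >= 0: the sequence is periodic from the start with period 5.
One period: G(0..4) = 0, 1, 2, 3, 4.
38 mod 5 = 3, so G(38) = G(3) = 3.

3


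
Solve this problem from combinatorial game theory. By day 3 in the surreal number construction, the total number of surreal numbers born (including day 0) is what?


Day 0: {|} = 0 is born. Count = 1.
Day n: the number of surreal numbers born by day n is 2^(n+1) - 1.
By day 0: 2^1 - 1 = 1
By day 1: 2^2 - 1 = 3
By day 2: 2^3 - 1 = 7
By day 3: 2^4 - 1 = 15
By day 3: 15 surreal numbers.

15


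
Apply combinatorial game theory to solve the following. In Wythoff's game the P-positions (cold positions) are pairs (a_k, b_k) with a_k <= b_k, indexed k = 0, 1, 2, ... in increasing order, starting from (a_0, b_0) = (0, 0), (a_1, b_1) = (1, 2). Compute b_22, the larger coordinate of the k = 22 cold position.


By Wythoff's theorem, a_k = floor(k * phi) and b_k = floor(k * phi^2) = a_k + k, where phi = (1 + sqrt(5))/2 is the golden ratio.
phi = (1 + sqrt(5))/2 = 1.618034
phi^2 = phi + 1 = 2.618034
k = 22
k * phi^2 = 22 * 2.618034 = 57.596748
b_22 = floor(k * phi^2) = 57 (check: a_22 + k = 35 + 22 = 57)

57


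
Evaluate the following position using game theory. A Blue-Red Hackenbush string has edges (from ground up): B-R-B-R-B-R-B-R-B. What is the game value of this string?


Edges (from ground): B-R-B-R-B-R-B-R-B
By Berlekamp's sign-expansion rule, a Blue-Red Hackenbush stalk has the value of the surreal number whose sign sequence is the edge sequence with B -> + and R -> -.
Sign sequence: +-+-+-+-+
Trace the sign expansion in the surreal number tree, starting from 0:
Edge 1: B (sign +) -> bounds (0, +inf), value = 1
Edge 2: R (sign -) -> bounds (0, 1), value = 1/2
Edge 3: B (sign +) -> bounds (1/2, 1), value = 3/4
Edge 4: R (sign -) -> bounds (1/2, 3/4), value = 5/8
Edge 5: B (sign +) -> bounds (5/8, 3/4), value = 11/16
Edge 6: R (sign -) -> bounds (5/8, 11/16), value = 21/32
Edge 7: B (sign +) -> bounds (21/32, 11/16), value = 43/64
Edge 8: R (sign -) -> bounds (21/32, 43/64), value = 85/128
Edge 9: B (sign +) -> bounds (85/128, 43/64), value = 171/256
Game value = 171/256

171/256


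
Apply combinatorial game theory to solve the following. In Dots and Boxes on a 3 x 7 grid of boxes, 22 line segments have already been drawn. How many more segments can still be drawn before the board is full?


Grid: 3 x 7 boxes, i.e. 4 rows and 8 columns of dots.
Horizontal edges: (rows + 1) * cols = 4 * 7 = 28
Vertical edges: rows * (cols + 1) = 3 * 8 = 24
Total edges: 28 + 24 = 52
Edges drawn: 22
Remaining: 52 - 22 = 30

30


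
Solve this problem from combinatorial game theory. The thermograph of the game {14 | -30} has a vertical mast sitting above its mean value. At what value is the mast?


Game = {14 | -30}, a switch {a | b} with numbers a > b.
Its thermograph has left wall a - t and right wall b + t, which meet at t = (a - b)/2, where both equal (a + b)/2. So the mast (mean value) is at (a + b)/2.
Mean = (14 + (-30))/2 = -16/2 = -8

-8


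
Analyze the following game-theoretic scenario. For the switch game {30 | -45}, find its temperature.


The game is {30 | -45}, a switch {a | b} with numbers a > b.
Cooling {a | b} by t gives {a - t | b + t}, which stops being hot when a - t = b + t, i.e. at t = (a - b)/2. So the temperature of a switch is (a - b)/2.
Temperature = (Left option - Right option) / 2
= (30 - (-45)) / 2
= 75 / 2
= 75/2

75/2


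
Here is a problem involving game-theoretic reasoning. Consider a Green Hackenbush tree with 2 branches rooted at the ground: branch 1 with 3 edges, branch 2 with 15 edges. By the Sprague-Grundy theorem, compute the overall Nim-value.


The tree has 2 branches from the ground vertex.
In Green Hackenbush, the Nim-value of a simple path of length k is k.
Branch 1: length 3, Nim-value = 3
Branch 2: length 15, Nim-value = 15
Total Nim-value = XOR of all branch values:
0 XOR 3 = 3
3 XOR 15 = 12
Nim-value of the tree = 12

12


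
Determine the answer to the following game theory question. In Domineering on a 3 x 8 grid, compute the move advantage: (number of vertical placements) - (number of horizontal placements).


Board is 3 x 8 (rows x cols).
Left (vertical) placements: (rows-1) * cols = 2 * 8 = 16
Right (horizontal) placements: rows * (cols-1) = 3 * 7 = 21
Advantage = Left - Right = 16 - 21 = -5

-5


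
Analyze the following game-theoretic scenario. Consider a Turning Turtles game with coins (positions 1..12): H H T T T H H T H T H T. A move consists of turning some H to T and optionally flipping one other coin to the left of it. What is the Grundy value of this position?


Coins: H H T T T H H T H T H T
Key fact: a single head at position k behaves exactly like a Nim heap of size k (turning it to T and optionally flipping a coin at j < k corresponds to moving the heap from k to j, or to 0), and heads combine as a disjunctive sum (two heads at the same place would cancel, matching j XOR j = 0). So the Nim-value is the XOR of the 1-indexed positions of the heads.
Face-up positions (1-indexed): [1, 2, 6, 7, 9, 11]
XOR 0 with 1: 0 XOR 1 = 1
XOR 1 with 2: 1 XOR 2 = 3
XOR 3 with 6: 3 XOR 6 = 5
XOR 5 with 7: 5 XOR 7 = 2
XOR 2 with 9: 2 XOR 9 = 11
XOR 11 with 11: 11 XOR 11 = 0
Nim-value = 0

0


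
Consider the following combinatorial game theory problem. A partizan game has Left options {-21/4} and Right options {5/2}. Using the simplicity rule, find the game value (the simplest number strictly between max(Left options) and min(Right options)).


Left options: {-21/4}, max = -21/4
Right options: {5/2}, min = 5/2
All options are numbers and max(Left) < min(Right), so by the simplicity theorem the value is the simplest (earliest-born) number strictly between -21/4 and 5/2.
Integers -5 through 2 all lie strictly between -21/4 and 5/2.
Among integers, the simplest (lowest birthday = smallest |n|; 0 is born on day 0, +-n on day n) is 0.
No non-integer in the interval can be simpler: if x is a non-integer in the interval, then floor(x) or ceil(x) also lies in the interval (the interval contains an integer), and both are proper prefixes of x's sign expansion, i.e. born earlier. So the game value is 0.
Game value = 0

0


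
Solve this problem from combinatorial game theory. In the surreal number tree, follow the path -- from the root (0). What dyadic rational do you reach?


Sign expansion: --
Rule: track bounds (lo, hi), initially (-inf, +inf). On '+', the current value becomes lo and we move to the simplest number in (value, hi): value + 1 if hi = +inf, otherwise the midpoint (value + hi)/2. On '-', the current value becomes hi and we move to value - 1 if lo = -inf, otherwise the midpoint (lo + value)/2.
Start at 0.
Step 1: sign = -, move left. Bounds: (-inf, 0). Value = -1
Step 2: sign = -, move left. Bounds: (-inf, -1). Value = -2
The surreal number with sign expansion -- is -2.

-2


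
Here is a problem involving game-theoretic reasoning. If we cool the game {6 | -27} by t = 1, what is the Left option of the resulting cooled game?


Original game: {6 | -27} (a switch {a | b} with a > b).
Cooling by t (for t below the temperature (a - b)/2 = 33/2) taxes each move by t: {a | b} cooled by t is {a - t | b + t}.
Cooling amount: t = 1
Cooled Left option: 6 - 1 = 5
Cooled Right option: -27 + 1 = -26
Cooled game: {5 | -26}
Left option = 5

5


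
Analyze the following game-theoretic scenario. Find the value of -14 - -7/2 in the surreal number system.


x = -14, y = -7/2
Converting to common denominator: 2
x = -28/2, y = -7/2
x - y = -14 - -7/2 = -21/2

-21/2


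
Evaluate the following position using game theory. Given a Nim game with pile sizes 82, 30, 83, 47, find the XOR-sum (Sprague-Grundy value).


We need the XOR (exclusive or) of all pile sizes.
After XOR-ing pile 1 (size 82): 0 XOR 82 = 82
After XOR-ing pile 2 (size 30): 82 XOR 30 = 76
After XOR-ing pile 3 (size 83): 76 XOR 83 = 31
After XOR-ing pile 4 (size 47): 31 XOR 47 = 48
The Nim-value of this position is 48.

48


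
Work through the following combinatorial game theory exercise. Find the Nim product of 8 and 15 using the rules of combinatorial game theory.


Nim multiplication is bilinear over XOR: (u XOR v) * w = (u*w) XOR (v*w).
So we split each operand into its bit components and XOR the pairwise Nim products.
8 = 8 (as XOR of powers of 2).
15 = 1 + 2 + 4 + 8 (as XOR of powers of 2).
Using the standard Nim-product table on single bits:
  2*2 = 3,   2*4 = 8,   2*8 = 12,
  4*4 = 6,   4*8 = 11,  8*8 = 13,
and  1*x = x (identity), k*l = l*k (commutative).
Pairwise Nim products:
  8 * 1 = 8
  8 * 2 = 12
  8 * 4 = 11
  8 * 8 = 13
XOR them: 8 XOR 12 XOR 11 XOR 13 = 2.
Result: 8 * 15 = 2 (in Nim).

2


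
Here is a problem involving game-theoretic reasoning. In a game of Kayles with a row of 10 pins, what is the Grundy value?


Kayles: a move removes 1 or 2 adjacent pins from a contiguous row.
Removing pins from a row of k leaves two independent rows (a, b) with a + b = k - 1 (one pin) or a + b = k - 2 (two pins); an end removal gives a = 0.
By Sprague-Grundy, G(k) = mex{ G(a) XOR G(b) } over all these splits. G(0) = 0.
G(1): splits (0,0):0^0=0 -> mex({0}) = 1
G(2): splits (0,1):0^1=1 (0,0):0^0=0 -> mex({0, 1}) = 2
G(3): splits (0,2):0^2=2 (1,1):1^1=0 (0,1):0^1=1 -> mex({0, 1, 2}) = 3
G(4): splits (0,3):0^3=3 (1,2):1^2=3 (0,2):0^2=2 (1,1):1^1=0 -> mex({0, 2, 3}) = 1
G(5): splits (0,4):0^1=1 (1,3):1^3=2 (2,2):2^2=0 (0,3):0^3=3 (1,2):1^2=3 -> mex({0, 1, 2, 3}) = 4
G(6) = mex({0, 1, 2, 4}) = 3
G(7) = mex({0, 1, 3, 4, 5}) = 2
G(8) = mex({0, 2, 3, 5, 6}) = 1
G(9) = mex({0, 1, 2, 3, 6, 7}) = 4
G(10) = mex({0, 1, 3, 4, 5, 7}) = 2
Therefore G(10) = 2.

2


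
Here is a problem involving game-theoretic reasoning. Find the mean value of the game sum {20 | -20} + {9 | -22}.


G1 = {20 | -20}, G2 = {9 | -22}
Each is a switch {a | b} with numbers a > b; its mean value is (a + b)/2, and mean value is additive over game sums: m(G1 + G2) = m(G1) + m(G2).
Mean of G1 = (20 + (-20))/2 = 0/2 = 0
Mean of G2 = (9 + (-22))/2 = -13/2 = -13/2
Mean of G1 + G2 = 0 + -13/2 = -13/2

-13/2


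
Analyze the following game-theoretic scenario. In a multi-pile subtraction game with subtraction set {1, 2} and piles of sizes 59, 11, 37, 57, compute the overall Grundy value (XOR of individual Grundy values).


Subtraction set: {1, 2}
For this subtraction set, G(n) = n mod 3 (period = max + 1 = 3).
Pile 1 (size 59): G(59) = 59 mod 3 = 2
Pile 2 (size 11): G(11) = 11 mod 3 = 2
Pile 3 (size 37): G(37) = 37 mod 3 = 1
Pile 4 (size 57): G(57) = 57 mod 3 = 0
Total Grundy value = XOR of all: 2 XOR 2 XOR 1 XOR 0 = 1

1


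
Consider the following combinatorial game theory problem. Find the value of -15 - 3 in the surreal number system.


x = -15, y = 3
x - y = -15 - 3 = -18

-18


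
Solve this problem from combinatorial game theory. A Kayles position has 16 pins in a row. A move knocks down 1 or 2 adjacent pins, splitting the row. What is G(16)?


Kayles: a move removes 1 or 2 adjacent pins from a contiguous row.
Removing pins from a row of k leaves two independent rows (a, b) with a + b = k - 1 (one pin) or a + b = k - 2 (two pins); an end removal gives a = 0.
By Sprague-Grundy, G(k) = mex{ G(a) XOR G(b) } over all these splits. G(0) = 0.
G(1): splits (0,0):0^0=0 -> mex({0}) = 1
G(2): splits (0,1):0^1=1 (0,0):0^0=0 -> mex({0, 1}) = 2
G(3): splits (0,2):0^2=2 (1,1):1^1=0 (0,1):0^1=1 -> mex({0, 1, 2}) = 3
G(4): splits (0,3):0^3=3 (1,2):1^2=3 (0,2):0^2=2 (1,1):1^1=0 -> mex({0, 2, 3}) = 1
G(5): splits (0,4):0^1=1 (1,3):1^3=2 (2,2):2^2=0 (0,3):0^3=3 (1,2):1^2=3 -> mex({0, 1, 2, 3}) = 4
G(6) = mex({0, 1, 2, 4}) = 3
G(7) = mex({0, 1, 3, 4, 5}) = 2
G(8) = mex({0, 2, 3, 5, 6}) = 1
G(9) = mex({0, 1, 2, 3, 6, 7}) = 4
G(10) = mex({0, 1, 3, 4, 5, 7}) = 2
G(11) = mex({0, 1, 2, 3, 4, 5}) = 6
G(12) = mex({0, 1, 2, 3, 5, 6, 7}) = 4
G(13) = mex({0, 2, 3, 4, 6, 7}) = 1
G(14) = mex({0, 1, 4, 5, 6, 7}) = 2
G(15) = mex({0, 1, 2, 3, 4, 5, 6}) = 7
G(16) = mex({0, 2, 3, 5, 6, 7}) = 1
Therefore G(16) = 1.

1


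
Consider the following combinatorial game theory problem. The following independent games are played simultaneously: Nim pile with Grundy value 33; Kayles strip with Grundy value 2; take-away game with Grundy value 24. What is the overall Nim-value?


By the Sprague-Grundy theorem, the Grundy value of a sum of games is the XOR of individual Grundy values.
Nim pile: Grundy value = 33. Running XOR: 0 XOR 33 = 33
Kayles strip: Grundy value = 2. Running XOR: 33 XOR 2 = 35
take-away game: Grundy value = 24. Running XOR: 35 XOR 24 = 59
The combined Grundy value is 59.

59


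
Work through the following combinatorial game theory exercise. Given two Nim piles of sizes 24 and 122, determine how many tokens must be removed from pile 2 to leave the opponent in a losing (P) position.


Piles: 24 and 122
Current XOR: 24 XOR 122 = 98 (non-zero, so this is an N-position).
To make the XOR zero, we need to find a move that balances the piles.
For pile 2 (size 122): target = 122 XOR 98 = 24
We reduce pile 2 from 122 to 24.
Tokens removed: 122 - 24 = 98
Verification: 24 XOR 24 = 0

98


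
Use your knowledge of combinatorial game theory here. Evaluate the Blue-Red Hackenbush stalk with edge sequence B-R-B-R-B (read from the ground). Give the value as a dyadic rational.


Edges (from ground): B-R-B-R-B
By Berlekamp's sign-expansion rule, a Blue-Red Hackenbush stalk has the value of the surreal number whose sign sequence is the edge sequence with B -> + and R -> -.
Sign sequence: +-+-+
Trace the sign expansion in the surreal number tree, starting from 0:
Edge 1: B (sign +) -> bounds (0, +inf), value = 1
Edge 2: R (sign -) -> bounds (0, 1), value = 1/2
Edge 3: B (sign +) -> bounds (1/2, 1), value = 3/4
Edge 4: R (sign -) -> bounds (1/2, 3/4), value = 5/8
Edge 5: B (sign +) -> bounds (5/8, 3/4), value = 11/16
Game value = 11/16

11/16


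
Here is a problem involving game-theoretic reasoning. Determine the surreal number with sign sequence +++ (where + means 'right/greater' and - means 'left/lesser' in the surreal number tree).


Sign expansion: +++
Rule: track bounds (lo, hi), initially (-inf, +inf). On '+', the current value becomes lo and we move to the simplest number in (value, hi): value + 1 if hi = +inf, otherwise the midpoint (value + hi)/2. On '-', the current value becomes hi and we move to value - 1 if lo = -inf, otherwise the midpoint (lo + value)/2.
Start at 0.
Step 1: sign = +, move right. Bounds: (0, +inf). Value = 1
Step 2: sign = +, move right. Bounds: (1, +inf). Value = 2
Step 3: sign = +, move right. Bounds: (2, +inf). Value = 3
The surreal number with sign expansion +++ is 3.

3


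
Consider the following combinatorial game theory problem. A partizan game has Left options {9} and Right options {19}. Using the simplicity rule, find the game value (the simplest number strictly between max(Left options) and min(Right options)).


Left options: {9}, max = 9
Right options: {19}, min = 19
All options are numbers and max(Left) < min(Right), so by the simplicity theorem the value is the simplest (earliest-born) number strictly between 9 and 19.
Integers 10 through 18 all lie strictly between 9 and 19.
Among integers, the simplest (lowest birthday = smallest |n|; 0 is born on day 0, +-n on day n) is 10.
No non-integer in the interval can be simpler: if x is a non-integer in the interval, then floor(x) or ceil(x) also lies in the interval (the interval contains an integer), and both are proper prefixes of x's sign expansion, i.e. born earlier. So the game value is 10.
Game value = 10

10


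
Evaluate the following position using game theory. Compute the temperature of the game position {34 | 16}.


The game is {34 | 16}, a switch {a | b} with numbers a > b.
Cooling {a | b} by t gives {a - t | b + t}, which stops being hot when a - t = b + t, i.e. at t = (a - b)/2. So the temperature of a switch is (a - b)/2.
Temperature = (Left option - Right option) / 2
= (34 - (16)) / 2
= 18 / 2
= 9

9


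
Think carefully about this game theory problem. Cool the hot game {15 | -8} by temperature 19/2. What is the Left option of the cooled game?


Original game: {15 | -8} (a switch {a | b} with a > b).
Cooling by t (for t below the temperature (a - b)/2 = 23/2) taxes each move by t: {a | b} cooled by t is {a - t | b + t}.
Cooling amount: t = 19/2
Cooled Left option: 15 - 19/2 = 11/2
Cooled Right option: -8 + 19/2 = 3/2
Cooled game: {11/2 | 3/2}
Left option = 11/2

11/2


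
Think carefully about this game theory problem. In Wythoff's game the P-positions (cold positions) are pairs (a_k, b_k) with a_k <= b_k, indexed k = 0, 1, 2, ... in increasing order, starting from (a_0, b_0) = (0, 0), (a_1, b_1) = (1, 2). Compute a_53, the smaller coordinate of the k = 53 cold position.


By Wythoff's theorem, a_k = floor(k * phi) and b_k = floor(k * phi^2) = a_k + k, where phi = (1 + sqrt(5))/2 is the golden ratio.
phi = (1 + sqrt(5))/2 = 1.618034
k = 53
k * phi = 53 * 1.618034 = 85.755801
a_53 = floor(k * phi) = 85

85


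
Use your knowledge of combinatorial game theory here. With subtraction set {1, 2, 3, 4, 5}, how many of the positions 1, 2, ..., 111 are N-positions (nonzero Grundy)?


Subtraction set S = {1, 2, 3, 4, 5}, so G(n) = n mod 6.
G(n) = 0 when n is a multiple of 6.
Multiples of 6 in [1, 111]: 18
N-positions (nonzero Grundy) = 111 - 18 = 93

93


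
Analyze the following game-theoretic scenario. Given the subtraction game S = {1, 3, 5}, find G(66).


The subtraction set is S = {1, 3, 5}.
G(k) = mex{ G(k - s) : s in S, s <= k }. We compute iteratively: G(0) = 0.
G(1) = mex({0}) = 1
G(2) = mex({1}) = 0
G(3) = mex({0}) = 1
G(4) = mex({1}) = 0
G(5) = mex({0}) = 1
G(6) = mex({1}) = 0
Observe that G(2)..G(6) = 0, 1, 0, 1, 0 repeats G(0)..G(4) = 0, 1, 0, 1, 0.
For k >= max(S) = 5, G(k) is determined by the previous 5 values G(k-5)..G(k-1); a window of 5 consecutive values has recurred shifted by 2, so by induction G(k + 2) = G(k) for all k >= 0: the sequence is periodic from the start with period 2.
One period: G(0..1) = 0, 1.
66 mod 2 = 0, so G(66) = G(0) = 0.

0


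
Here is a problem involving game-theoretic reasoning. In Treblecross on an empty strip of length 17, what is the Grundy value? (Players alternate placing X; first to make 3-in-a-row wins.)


Treblecross: place X on empty cells; 3-in-a-row wins.
Playing within two cells of an existing X lets the opponent win at once, so sensible play treats the cells i-2..i+2 around each X as dead. The player left with no safe cell loses, so this is a normal-play take-away game on strips of safe cells.
Placing X at cell i (0-indexed) of a strip of k safe cells leaves independent strips of sizes max(0, i-2) and max(0, k-i-3). Hence G(k) = mex{ G(max(0,i-2)) XOR G(max(0,k-i-3)) : 0 <= i < k }, with G(0) = 0.
G(1): splits (0,0):0^0=0 -> mex({0}) = 1
G(2): splits (0,0):0^0=0 -> mex({0}) = 1
G(3): splits (0,0):0^0=0 -> mex({0}) = 1
G(4): splits (0,1):0^1=1 (0,0):0^0=0 -> mex({0, 1}) = 2
G(5): splits (0,2):0^1=1 (0,1):0^1=1 (0,0):0^0=0 -> mex({0, 1}) = 2
G(6) = mex({1}) = 0
G(7) = mex({0, 1, 2}) = 3
G(8) = mex({0, 1, 2}) = 3
G(9) = mex({0, 2}) = 1
G(10) = mex({0, 2, 3}) = 1
G(11) = mex({0, 3}) = 1
G(12) = mex({1, 3}) = 0
G(13) = mex({0, 1, 2, 3}) = 4
G(14) = mex({0, 1, 2}) = 3
G(15) = mex({0, 1, 2}) = 3
G(16) = mex({0, 1, 2, 4}) = 3
G(17) = mex({0, 1, 3, 4}) = 2
Therefore G(17) = 2.

2


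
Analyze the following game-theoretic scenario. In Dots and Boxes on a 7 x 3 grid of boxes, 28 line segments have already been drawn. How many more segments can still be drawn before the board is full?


Grid: 7 x 3 boxes, i.e. 8 rows and 4 columns of dots.
Horizontal edges: (rows + 1) * cols = 8 * 3 = 24
Vertical edges: rows * (cols + 1) = 7 * 4 = 28
Total edges: 24 + 28 = 52
Edges drawn: 28
Remaining: 52 - 28 = 24

24


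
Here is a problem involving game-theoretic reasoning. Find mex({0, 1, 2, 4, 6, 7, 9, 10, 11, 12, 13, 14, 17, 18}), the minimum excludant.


Set = {0, 1, 2, 4, 6, 7, 9, 10, 11, 12, 13, 14, 17, 18}
0 is in the set.
1 is in the set.
2 is in the set.
3 is NOT in the set. This is the mex.
mex = 3

3


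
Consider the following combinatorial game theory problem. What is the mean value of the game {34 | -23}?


Game = {34 | -23}, a switch {a | b} with numbers a > b.
Its thermograph has left wall a - t and right wall b + t, which meet at t = (a - b)/2, where both equal (a + b)/2. So the mast (mean value) is at (a + b)/2.
Mean = (34 + (-23))/2 = 11/2 = 11/2

11/2
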